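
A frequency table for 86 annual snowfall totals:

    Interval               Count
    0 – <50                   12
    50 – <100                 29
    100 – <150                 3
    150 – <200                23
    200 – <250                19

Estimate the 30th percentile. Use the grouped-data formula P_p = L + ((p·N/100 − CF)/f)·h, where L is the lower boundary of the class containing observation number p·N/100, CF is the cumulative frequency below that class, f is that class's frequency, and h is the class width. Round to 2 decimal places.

73.79

N = 86; target position k = 30/100 · 86 = 25.8.
Cumulative frequencies: 12, 41, 44, 67, 86.
Observation 25.8 falls in the class 50 – <100.
L = 50, CF = 12, f = 29, h = 50.
P30 = 50 + ((25.8 − 12)/29)·50 = 50 + 23.7931 = 73.7931.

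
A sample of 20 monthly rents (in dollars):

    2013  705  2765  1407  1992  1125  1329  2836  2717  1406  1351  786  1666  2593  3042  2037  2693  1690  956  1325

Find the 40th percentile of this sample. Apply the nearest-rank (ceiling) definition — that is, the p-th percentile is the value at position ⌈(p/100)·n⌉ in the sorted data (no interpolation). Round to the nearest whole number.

1406

Sorted: 705, 786, 956, 1125, 1325, 1329, 1351, 1406, 1407, 1666, 1690, 1992, 2013, 2037, 2593, 2693, 2717, 2765, 2836, 3042.
n = 20.
Position = ⌈40/100 · 20⌉ = ⌈8⌉ = 8.
The value at rank 8 is 1406.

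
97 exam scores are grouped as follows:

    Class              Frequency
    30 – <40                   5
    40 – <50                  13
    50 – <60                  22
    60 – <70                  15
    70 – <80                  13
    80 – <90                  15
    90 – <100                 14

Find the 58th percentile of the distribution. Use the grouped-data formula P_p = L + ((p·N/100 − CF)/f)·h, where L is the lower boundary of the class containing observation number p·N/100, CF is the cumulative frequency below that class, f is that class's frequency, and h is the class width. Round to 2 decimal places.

70.97

N = 97; target position k = 58/100 · 97 = 56.26.
Cumulative frequencies: 5, 18, 40, 55, 68, 83, 97.
Observation 56.26 falls in the class 70 – <80.
L = 70, CF = 55, f = 13, h = 10.
P58 = 70 + ((56.26 − 55)/13)·10 = 70 + 0.969231 = 70.9692.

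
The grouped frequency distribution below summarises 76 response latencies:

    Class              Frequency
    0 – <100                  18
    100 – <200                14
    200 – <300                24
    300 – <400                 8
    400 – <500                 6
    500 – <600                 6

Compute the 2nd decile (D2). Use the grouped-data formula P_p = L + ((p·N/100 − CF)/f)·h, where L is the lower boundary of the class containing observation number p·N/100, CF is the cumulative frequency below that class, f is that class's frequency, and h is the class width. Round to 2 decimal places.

84.44

N = 76; target position k = 20/100 · 76 = 15.2.
Cumulative frequencies: 18, 32, 56, 64, 70, 76.
Observation 15.2 falls in the class 0 – <100.
L = 0, CF = 0, f = 18, h = 100.
P20 = 0 + ((15.2 − 0)/18)·100 = 0 + 84.4444 = 84.4444.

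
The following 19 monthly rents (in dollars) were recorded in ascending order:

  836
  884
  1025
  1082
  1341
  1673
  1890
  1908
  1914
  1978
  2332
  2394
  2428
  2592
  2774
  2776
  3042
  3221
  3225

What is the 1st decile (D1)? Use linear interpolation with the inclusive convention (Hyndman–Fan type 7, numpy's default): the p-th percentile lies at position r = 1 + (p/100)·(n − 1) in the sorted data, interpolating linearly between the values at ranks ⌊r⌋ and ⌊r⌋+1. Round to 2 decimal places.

996.80

n = 19.
r = 1 + (10/100)·(19 − 1) = 1 + 1.8 = 2.8.
Rank 2 is 884 and rank 3 is 1025.
Interpolate: 884 + 0.8·(1025 − 884) = 884 + 0.8·141 = 996.8.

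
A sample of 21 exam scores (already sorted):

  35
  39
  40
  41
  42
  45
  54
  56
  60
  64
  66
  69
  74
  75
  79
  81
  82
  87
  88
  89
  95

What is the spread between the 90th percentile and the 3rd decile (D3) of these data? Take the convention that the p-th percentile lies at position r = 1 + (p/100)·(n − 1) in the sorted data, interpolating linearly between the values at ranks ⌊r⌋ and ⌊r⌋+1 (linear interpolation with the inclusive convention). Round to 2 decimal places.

n = 21.
P30: r = 7 (integer) → 54.
P90: r = 19 (integer) → 88.
Difference: 88 − 54 = 34.

34.00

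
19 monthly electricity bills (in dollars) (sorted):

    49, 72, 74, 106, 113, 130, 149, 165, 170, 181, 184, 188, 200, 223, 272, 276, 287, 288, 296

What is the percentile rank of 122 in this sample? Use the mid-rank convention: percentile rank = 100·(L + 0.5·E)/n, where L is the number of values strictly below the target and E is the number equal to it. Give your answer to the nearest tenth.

Count below 122: L = 5; count equal: E = 0; n = 19.
Percentile rank = 100·(5 + 0.5·0)/19 = 100·5/19 = 26.32.

26.3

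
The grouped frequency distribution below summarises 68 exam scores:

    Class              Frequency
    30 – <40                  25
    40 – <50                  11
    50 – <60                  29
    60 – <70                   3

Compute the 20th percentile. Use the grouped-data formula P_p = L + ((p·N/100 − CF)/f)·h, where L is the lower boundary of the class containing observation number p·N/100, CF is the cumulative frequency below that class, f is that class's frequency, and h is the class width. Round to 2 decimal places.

35.44

N = 68; target position k = 20/100 · 68 = 13.6.
Cumulative frequencies: 25, 36, 65, 68.
Observation 13.6 falls in the class 30 – <40.
L = 30, CF = 0, f = 25, h = 10.
P20 = 30 + ((13.6 − 0)/25)·10 = 30 + 5.44 = 35.44.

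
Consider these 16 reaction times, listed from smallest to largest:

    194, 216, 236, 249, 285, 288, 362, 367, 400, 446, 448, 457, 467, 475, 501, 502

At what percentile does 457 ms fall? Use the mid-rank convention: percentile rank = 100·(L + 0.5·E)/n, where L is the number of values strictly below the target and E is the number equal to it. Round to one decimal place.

71.9

Count below 457: L = 11; count equal: E = 1; n = 16.
Percentile rank = 100·(11 + 0.5·1)/16 = 100·11.5/16 = 71.88.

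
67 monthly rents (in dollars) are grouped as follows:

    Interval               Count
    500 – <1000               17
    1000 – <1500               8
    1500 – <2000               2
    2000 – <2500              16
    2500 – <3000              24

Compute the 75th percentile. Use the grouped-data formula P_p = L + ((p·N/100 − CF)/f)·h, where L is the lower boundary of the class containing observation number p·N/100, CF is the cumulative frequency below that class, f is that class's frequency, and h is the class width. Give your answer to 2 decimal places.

N = 67; target position k = 75/100 · 67 = 50.25.
Cumulative frequencies: 17, 25, 27, 43, 67.
Observation 50.25 falls in the class 2500 – <3000.
L = 2500, CF = 43, f = 24, h = 500.
P75 = 2500 + ((50.25 − 43)/24)·500 = 2500 + 151.042 = 2651.04.

2651.04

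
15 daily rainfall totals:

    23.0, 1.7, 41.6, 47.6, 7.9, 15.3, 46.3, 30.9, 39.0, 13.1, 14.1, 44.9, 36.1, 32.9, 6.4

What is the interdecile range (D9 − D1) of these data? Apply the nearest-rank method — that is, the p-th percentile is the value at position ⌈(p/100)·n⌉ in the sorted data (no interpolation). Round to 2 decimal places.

Sorted: 1.7, 6.4, 7.9, 13.1, 14.1, 15.3, 23.0, 30.9, 32.9, 36.1, 39.0, 41.6, 44.9, 46.3, 47.6.
n = 15.
P10: rank ⌈10/100·15⌉ = 2 → 6.4.
P90: rank ⌈90/100·15⌉ = 14 → 46.3.
Difference: 46.3 − 6.4 = 39.9.

39.90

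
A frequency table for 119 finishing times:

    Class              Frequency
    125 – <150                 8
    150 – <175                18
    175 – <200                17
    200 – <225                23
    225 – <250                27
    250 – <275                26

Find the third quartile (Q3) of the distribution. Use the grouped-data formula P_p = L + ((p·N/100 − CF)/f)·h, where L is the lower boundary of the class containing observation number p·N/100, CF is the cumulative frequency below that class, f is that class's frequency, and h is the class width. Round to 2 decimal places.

246.53

N = 119; target position k = 75/100 · 119 = 89.25.
Cumulative frequencies: 8, 26, 43, 66, 93, 119.
Observation 89.25 falls in the class 225 – <250.
L = 225, CF = 66, f = 27, h = 25.
P75 = 225 + ((89.25 − 66)/27)·25 = 225 + 21.5278 = 246.528.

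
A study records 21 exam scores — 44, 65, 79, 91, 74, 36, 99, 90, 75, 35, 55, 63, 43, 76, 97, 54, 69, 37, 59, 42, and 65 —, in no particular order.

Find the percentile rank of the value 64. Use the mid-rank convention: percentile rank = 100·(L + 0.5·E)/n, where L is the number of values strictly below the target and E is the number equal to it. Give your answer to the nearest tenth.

Sorted: 35, 36, 37, 42, 43, 44, 54, 55, 59, 63, 65, 65, 69, 74, 75, 76, 79, 90, 91, 97, 99.
Count below 64: L = 10; count equal: E = 0; n = 21.
Percentile rank = 100·(10 + 0.5·0)/21 = 100·10/21 = 47.62.

47.6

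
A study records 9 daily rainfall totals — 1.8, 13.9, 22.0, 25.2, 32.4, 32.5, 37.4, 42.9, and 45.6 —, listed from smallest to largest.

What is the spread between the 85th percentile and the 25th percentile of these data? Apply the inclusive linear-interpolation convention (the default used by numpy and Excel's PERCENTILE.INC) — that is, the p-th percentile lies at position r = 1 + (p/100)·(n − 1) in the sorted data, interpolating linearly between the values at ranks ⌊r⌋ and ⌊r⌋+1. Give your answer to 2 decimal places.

n = 9.
P25: r = 3 (integer) → 22.
P85: r = 7.8; ranks 7–8 are 37.4, 42.9; interpolating gives 41.8.
Difference: 41.8 − 22 = 19.8.

19.80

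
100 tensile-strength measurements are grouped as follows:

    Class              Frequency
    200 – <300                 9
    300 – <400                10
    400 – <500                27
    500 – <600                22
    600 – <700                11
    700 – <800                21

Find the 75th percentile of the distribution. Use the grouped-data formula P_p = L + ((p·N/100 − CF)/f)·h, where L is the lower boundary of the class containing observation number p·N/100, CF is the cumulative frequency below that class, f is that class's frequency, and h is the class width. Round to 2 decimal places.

663.64

N = 100; target position k = 75/100 · 100 = 75.
Cumulative frequencies: 9, 19, 46, 68, 79, 100.
Observation 75 falls in the class 600 – <700.
L = 600, CF = 68, f = 11, h = 100.
P75 = 600 + ((75 − 68)/11)·100 = 600 + 63.6364 = 663.636.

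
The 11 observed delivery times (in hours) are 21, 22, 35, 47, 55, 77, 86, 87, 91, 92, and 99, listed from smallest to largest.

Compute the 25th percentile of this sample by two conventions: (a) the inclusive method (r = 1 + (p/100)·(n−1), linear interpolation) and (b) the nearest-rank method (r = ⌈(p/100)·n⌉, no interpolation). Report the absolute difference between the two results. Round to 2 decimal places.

n = 11.
(a) r = 3.5; between ranks 3 (35) and 4 (47): 41.
(b) the nearest-rank method: rank 3 → 35.
|41 − 35| = 6.

6.00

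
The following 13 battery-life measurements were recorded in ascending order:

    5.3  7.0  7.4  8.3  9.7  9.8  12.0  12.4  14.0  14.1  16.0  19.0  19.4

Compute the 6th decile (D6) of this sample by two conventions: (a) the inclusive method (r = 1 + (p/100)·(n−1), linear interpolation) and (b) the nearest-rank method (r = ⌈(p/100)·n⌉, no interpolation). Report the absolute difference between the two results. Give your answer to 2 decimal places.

0.32

n = 13.
(a) r = 8.2; between ranks 8 (12.4) and 9 (14.0): 12.72.
(b) the nearest-rank method: rank 8 → 12.4.
|12.72 − 12.4| = 0.32.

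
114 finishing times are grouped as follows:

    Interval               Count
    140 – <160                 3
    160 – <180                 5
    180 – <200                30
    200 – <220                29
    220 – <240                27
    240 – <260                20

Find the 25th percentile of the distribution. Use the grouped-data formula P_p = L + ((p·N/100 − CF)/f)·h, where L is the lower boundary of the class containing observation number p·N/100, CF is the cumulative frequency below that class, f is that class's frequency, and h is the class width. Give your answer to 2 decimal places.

193.67

N = 114; target position k = 25/100 · 114 = 28.5.
Cumulative frequencies: 3, 8, 38, 67, 94, 114.
Observation 28.5 falls in the class 180 – <200.
L = 180, CF = 8, f = 30, h = 20.
P25 = 180 + ((28.5 − 8)/30)·20 = 180 + 13.6667 = 193.667.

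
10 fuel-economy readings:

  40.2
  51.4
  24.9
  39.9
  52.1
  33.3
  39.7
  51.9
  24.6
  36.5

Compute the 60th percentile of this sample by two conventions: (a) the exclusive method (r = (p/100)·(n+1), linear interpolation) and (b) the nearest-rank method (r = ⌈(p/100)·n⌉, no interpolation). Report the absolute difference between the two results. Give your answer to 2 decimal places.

Sorted: 24.6, 24.9, 33.3, 36.5, 39.7, 39.9, 40.2, 51.4, 51.9, 52.1.
n = 10.
(a) r = 6.6; between ranks 6 (39.9) and 7 (40.2): 40.08.
(b) the nearest-rank method: rank 6 → 39.9.
|40.08 − 39.9| = 0.18.

0.18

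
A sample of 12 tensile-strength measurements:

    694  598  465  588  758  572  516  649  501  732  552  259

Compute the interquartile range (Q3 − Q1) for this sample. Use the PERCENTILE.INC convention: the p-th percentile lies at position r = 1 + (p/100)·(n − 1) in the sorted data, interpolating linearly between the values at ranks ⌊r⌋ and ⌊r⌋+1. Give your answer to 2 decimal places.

Sorted: 259, 465, 501, 516, 552, 572, 588, 598, 649, 694, 732, 758.
n = 12.
P25: r = 3.75; ranks 3–4 are 501, 516; interpolating gives 512.25.
P75: r = 9.25; ranks 9–10 are 649, 694; interpolating gives 660.25.
Difference: 660.25 − 512.25 = 148.

148.00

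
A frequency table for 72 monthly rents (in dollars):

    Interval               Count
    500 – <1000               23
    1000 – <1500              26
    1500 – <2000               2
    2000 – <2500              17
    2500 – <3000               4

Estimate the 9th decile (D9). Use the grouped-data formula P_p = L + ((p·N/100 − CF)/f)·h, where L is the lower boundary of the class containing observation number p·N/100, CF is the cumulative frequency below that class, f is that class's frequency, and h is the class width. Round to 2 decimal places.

N = 72; target position k = 90/100 · 72 = 64.8.
Cumulative frequencies: 23, 49, 51, 68, 72.
Observation 64.8 falls in the class 2000 – <2500.
L = 2000, CF = 51, f = 17, h = 500.
P90 = 2000 + ((64.8 − 51)/17)·500 = 2000 + 405.882 = 2405.88.

2405.88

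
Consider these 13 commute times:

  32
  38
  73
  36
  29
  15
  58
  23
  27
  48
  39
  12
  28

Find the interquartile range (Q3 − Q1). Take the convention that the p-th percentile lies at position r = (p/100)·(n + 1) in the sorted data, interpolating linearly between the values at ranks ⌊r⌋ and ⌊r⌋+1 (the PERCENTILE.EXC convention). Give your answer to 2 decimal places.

18.50

Sorted: 12, 15, 23, 27, 28, 29, 32, 36, 38, 39, 48, 58, 73.
n = 13.
P25: r = 3.5; ranks 3–4 are 23, 27; interpolating gives 25.
P75: r = 10.5; ranks 10–11 are 39, 48; interpolating gives 43.5.
Difference: 43.5 − 25 = 18.5.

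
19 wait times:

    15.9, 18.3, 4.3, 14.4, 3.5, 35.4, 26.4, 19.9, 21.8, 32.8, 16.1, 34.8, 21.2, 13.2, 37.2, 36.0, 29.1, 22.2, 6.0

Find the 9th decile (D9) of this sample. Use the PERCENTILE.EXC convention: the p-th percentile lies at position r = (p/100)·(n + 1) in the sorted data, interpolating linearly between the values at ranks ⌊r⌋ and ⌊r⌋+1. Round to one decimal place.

Sorted: 3.5, 4.3, 6.0, 13.2, 14.4, 15.9, 16.1, 18.3, 19.9, 21.2, 21.8, 22.2, 26.4, 29.1, 32.8, 34.8, 35.4, 36.0, 37.2.
n = 19.
r = (90/100)·(19 + 1) = 18.
r is an integer, so P90 is the value at rank 18: 36.0.

36.0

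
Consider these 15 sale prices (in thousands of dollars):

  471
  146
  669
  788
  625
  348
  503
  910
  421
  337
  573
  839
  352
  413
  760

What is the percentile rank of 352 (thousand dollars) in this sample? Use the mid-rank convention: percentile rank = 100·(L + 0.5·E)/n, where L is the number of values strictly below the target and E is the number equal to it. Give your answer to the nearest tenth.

Sorted: 146, 337, 348, 352, 413, 421, 471, 503, 573, 625, 669, 760, 788, 839, 910.
Count below 352: L = 3; count equal: E = 1; n = 15.
Percentile rank = 100·(3 + 0.5·1)/15 = 100·3.5/15 = 23.33.

23.3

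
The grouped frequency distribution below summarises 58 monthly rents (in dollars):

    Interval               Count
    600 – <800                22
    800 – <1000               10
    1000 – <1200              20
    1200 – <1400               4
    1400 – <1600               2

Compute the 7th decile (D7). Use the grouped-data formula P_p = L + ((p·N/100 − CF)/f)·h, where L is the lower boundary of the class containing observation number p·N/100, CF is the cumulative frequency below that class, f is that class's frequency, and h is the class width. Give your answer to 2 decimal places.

N = 58; target position k = 70/100 · 58 = 40.6.
Cumulative frequencies: 22, 32, 52, 56, 58.
Observation 40.6 falls in the class 1000 – <1200.
L = 1000, CF = 32, f = 20, h = 200.
P70 = 1000 + ((40.6 − 32)/20)·200 = 1000 + 86 = 1086.

1086.00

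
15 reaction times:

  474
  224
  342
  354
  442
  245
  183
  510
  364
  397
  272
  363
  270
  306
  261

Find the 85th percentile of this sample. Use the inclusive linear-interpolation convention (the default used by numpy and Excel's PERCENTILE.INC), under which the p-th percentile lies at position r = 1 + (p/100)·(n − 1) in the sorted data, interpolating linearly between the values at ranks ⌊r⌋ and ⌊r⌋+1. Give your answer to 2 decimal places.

Sorted: 183, 224, 245, 261, 270, 272, 306, 342, 354, 363, 364, 397, 442, 474, 510.
n = 15.
r = 1 + (85/100)·(15 − 1) = 1 + 11.9 = 12.9.
Rank 12 is 397 and rank 13 is 442.
Interpolate: 397 + 0.9·(442 − 397) = 397 + 0.9·45 = 437.5.

437.50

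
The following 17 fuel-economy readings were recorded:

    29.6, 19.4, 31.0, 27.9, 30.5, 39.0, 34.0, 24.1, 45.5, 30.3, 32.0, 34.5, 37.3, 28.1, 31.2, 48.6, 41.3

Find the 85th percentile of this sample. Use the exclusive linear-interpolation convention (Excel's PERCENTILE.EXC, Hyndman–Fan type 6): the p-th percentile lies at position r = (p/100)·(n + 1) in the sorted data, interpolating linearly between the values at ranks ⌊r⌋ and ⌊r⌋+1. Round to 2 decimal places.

42.56

Sorted: 19.4, 24.1, 27.9, 28.1, 29.6, 30.3, 30.5, 31.0, 31.2, 32.0, 34.0, 34.5, 37.3, 39.0, 41.3, 45.5, 48.6.
n = 17.
r = (85/100)·(17 + 1) = 15.3.
Rank 15 is 41.3 and rank 16 is 45.5.
Interpolate: 41.3 + 0.3·(45.5 − 41.3) = 41.3 + 0.3·4.2 = 42.56.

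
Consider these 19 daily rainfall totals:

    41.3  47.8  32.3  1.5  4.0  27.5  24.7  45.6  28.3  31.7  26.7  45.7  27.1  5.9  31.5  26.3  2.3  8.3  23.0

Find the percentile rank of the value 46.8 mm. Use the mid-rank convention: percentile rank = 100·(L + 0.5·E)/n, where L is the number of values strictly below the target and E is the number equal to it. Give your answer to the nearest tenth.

Sorted: 1.5, 2.3, 4.0, 5.9, 8.3, 23.0, 24.7, 26.3, 26.7, 27.1, 27.5, 28.3, 31.5, 31.7, 32.3, 41.3, 45.6, 45.7, 47.8.
Count below 46.8: L = 18; count equal: E = 0; n = 19.
Percentile rank = 100·(18 + 0.5·0)/19 = 100·18/19 = 94.74.

94.7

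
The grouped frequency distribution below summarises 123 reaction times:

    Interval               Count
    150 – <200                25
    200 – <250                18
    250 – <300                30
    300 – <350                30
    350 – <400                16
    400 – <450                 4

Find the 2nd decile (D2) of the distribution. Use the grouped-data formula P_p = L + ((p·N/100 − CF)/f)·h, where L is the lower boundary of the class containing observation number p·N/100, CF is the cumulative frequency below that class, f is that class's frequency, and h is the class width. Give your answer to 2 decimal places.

N = 123; target position k = 20/100 · 123 = 24.6.
Cumulative frequencies: 25, 43, 73, 103, 119, 123.
Observation 24.6 falls in the class 150 – <200.
L = 150, CF = 0, f = 25, h = 50.
P20 = 150 + ((24.6 − 0)/25)·50 = 150 + 49.2 = 199.2.

199.20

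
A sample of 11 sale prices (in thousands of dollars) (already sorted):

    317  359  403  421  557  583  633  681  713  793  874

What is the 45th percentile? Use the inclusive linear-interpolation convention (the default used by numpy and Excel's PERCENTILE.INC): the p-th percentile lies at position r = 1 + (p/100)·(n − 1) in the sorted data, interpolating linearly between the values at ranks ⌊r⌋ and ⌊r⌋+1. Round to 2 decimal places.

570.00

n = 11.
r = 1 + (45/100)·(11 − 1) = 1 + 4.5 = 5.5.
Rank 5 is 557 and rank 6 is 583.
Interpolate: 557 + 0.5·(583 − 557) = 557 + 0.5·26 = 570.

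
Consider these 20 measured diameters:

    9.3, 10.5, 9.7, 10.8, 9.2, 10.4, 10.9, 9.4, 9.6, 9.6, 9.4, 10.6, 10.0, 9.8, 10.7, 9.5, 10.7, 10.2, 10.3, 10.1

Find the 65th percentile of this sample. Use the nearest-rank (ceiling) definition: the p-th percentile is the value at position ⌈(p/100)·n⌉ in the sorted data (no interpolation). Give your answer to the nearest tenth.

Sorted: 9.2, 9.3, 9.4, 9.4, 9.5, 9.6, 9.6, 9.7, 9.8, 10.0, 10.1, 10.2, 10.3, 10.4, 10.5, 10.6, 10.7, 10.7, 10.8, 10.9.
n = 20.
Position = ⌈65/100 · 20⌉ = ⌈13⌉ = 13.
The value at rank 13 is 10.3.

10.3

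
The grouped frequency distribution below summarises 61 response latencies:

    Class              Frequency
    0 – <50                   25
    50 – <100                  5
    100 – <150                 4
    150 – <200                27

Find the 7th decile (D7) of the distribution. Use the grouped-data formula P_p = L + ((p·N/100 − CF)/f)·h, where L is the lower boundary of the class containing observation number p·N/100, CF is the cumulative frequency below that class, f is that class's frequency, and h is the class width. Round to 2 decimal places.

N = 61; target position k = 70/100 · 61 = 42.7.
Cumulative frequencies: 25, 30, 34, 61.
Observation 42.7 falls in the class 150 – <200.
L = 150, CF = 34, f = 27, h = 50.
P70 = 150 + ((42.7 − 34)/27)·50 = 150 + 16.1111 = 166.111.

166.11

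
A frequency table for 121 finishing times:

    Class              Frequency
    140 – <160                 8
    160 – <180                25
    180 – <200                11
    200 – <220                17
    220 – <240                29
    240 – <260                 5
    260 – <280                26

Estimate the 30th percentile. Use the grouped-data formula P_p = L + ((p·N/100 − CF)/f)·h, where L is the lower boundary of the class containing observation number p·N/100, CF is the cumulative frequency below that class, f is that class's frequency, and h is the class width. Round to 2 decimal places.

N = 121; target position k = 30/100 · 121 = 36.3.
Cumulative frequencies: 8, 33, 44, 61, 90, 95, 121.
Observation 36.3 falls in the class 180 – <200.
L = 180, CF = 33, f = 11, h = 20.
P30 = 180 + ((36.3 − 33)/11)·20 = 180 + 6 = 186.

186.00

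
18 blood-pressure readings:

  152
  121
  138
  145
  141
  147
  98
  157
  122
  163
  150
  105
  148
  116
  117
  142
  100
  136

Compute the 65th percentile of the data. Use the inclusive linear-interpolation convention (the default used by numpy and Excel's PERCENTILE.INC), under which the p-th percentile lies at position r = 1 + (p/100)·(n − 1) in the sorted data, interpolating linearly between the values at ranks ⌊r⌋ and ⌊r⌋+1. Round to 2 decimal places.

Sorted: 98, 100, 105, 116, 117, 121, 122, 136, 138, 141, 142, 145, 147, 148, 150, 152, 157, 163.
n = 18.
r = 1 + (65/100)·(18 − 1) = 1 + 11.05 = 12.05.
Rank 12 is 145 and rank 13 is 147.
Interpolate: 145 + 0.05·(147 − 145) = 145 + 0.05·2 = 145.1.

145.10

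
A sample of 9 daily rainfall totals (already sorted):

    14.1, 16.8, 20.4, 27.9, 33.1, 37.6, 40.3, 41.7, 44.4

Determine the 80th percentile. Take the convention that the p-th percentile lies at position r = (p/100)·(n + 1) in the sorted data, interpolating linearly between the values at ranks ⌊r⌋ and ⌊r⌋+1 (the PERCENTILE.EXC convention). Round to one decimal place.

n = 9.
r = (80/100)·(9 + 1) = 8.
r is an integer, so P80 is the value at rank 8: 41.7.

41.7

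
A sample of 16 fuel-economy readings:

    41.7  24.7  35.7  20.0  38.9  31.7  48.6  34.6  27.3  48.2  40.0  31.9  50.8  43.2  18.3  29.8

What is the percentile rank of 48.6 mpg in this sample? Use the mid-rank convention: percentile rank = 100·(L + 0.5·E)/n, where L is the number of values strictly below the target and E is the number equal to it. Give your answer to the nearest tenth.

90.6

Sorted: 18.3, 20.0, 24.7, 27.3, 29.8, 31.7, 31.9, 34.6, 35.7, 38.9, 40.0, 41.7, 43.2, 48.2, 48.6, 50.8.
Count below 48.6: L = 14; count equal: E = 1; n = 16.
Percentile rank = 100·(14 + 0.5·1)/16 = 100·14.5/16 = 90.62.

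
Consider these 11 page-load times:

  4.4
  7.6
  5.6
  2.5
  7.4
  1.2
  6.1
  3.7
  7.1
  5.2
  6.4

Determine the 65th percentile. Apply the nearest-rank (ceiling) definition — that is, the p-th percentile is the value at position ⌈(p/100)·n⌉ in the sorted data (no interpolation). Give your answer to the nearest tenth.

6.4

Sorted: 1.2, 2.5, 3.7, 4.4, 5.2, 5.6, 6.1, 6.4, 7.1, 7.4, 7.6.
n = 11.
Position = ⌈65/100 · 11⌉ = ⌈7.15⌉ = 8.
The value at rank 8 is 6.4.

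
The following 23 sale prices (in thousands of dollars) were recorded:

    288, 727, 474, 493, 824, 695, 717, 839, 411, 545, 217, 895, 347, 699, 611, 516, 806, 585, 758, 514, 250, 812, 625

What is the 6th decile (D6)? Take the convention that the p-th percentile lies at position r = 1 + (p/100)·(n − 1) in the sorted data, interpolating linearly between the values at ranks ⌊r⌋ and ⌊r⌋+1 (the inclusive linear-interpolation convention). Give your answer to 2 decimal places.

695.80

Sorted: 217, 250, 288, 347, 411, 474, 493, 514, 516, 545, 585, 611, 625, 695, 699, 717, 727, 758, 806, 812, 824, 839, 895.
n = 23.
r = 1 + (60/100)·(23 − 1) = 1 + 13.2 = 14.2.
Rank 14 is 695 and rank 15 is 699.
Interpolate: 695 + 0.2·(699 − 695) = 695 + 0.2·4 = 695.8.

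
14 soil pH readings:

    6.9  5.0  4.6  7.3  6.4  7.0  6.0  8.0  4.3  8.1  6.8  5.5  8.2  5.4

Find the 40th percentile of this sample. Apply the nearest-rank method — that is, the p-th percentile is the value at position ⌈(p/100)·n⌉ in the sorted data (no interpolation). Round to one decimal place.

Sorted: 4.3, 4.6, 5.0, 5.4, 5.5, 6.0, 6.4, 6.8, 6.9, 7.0, 7.3, 8.0, 8.1, 8.2.
n = 14.
Position = ⌈40/100 · 14⌉ = ⌈5.6⌉ = 6.
The value at rank 6 is 6.0.

6.0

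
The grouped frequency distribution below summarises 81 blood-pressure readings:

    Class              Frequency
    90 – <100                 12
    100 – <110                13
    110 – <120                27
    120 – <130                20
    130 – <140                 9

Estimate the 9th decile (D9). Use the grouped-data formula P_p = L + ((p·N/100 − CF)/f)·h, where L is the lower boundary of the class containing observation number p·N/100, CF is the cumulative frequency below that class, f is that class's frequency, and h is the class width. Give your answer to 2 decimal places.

N = 81; target position k = 90/100 · 81 = 72.9.
Cumulative frequencies: 12, 25, 52, 72, 81.
Observation 72.9 falls in the class 130 – <140.
L = 130, CF = 72, f = 9, h = 10.
P90 = 130 + ((72.9 − 72)/9)·10 = 130 + 1 = 131.

131.00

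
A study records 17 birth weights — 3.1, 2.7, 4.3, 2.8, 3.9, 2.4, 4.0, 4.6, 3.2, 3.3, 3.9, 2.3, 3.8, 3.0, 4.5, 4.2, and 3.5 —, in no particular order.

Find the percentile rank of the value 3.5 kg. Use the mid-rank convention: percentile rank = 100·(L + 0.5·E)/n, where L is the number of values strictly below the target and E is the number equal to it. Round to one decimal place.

Sorted: 2.3, 2.4, 2.7, 2.8, 3.0, 3.1, 3.2, 3.3, 3.5, 3.8, 3.9, 3.9, 4.0, 4.2, 4.3, 4.5, 4.6.
Count below 3.5: L = 8; count equal: E = 1; n = 17.
Percentile rank = 100·(8 + 0.5·1)/17 = 100·8.5/17 = 50.

50.0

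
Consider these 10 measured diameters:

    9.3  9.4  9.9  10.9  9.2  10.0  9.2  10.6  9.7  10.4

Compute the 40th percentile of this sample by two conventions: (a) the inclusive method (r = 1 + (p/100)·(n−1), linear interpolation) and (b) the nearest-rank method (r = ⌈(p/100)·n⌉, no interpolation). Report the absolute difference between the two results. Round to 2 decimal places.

Sorted: 9.2, 9.2, 9.3, 9.4, 9.7, 9.9, 10.0, 10.4, 10.6, 10.9.
n = 10.
(a) r = 4.6; between ranks 4 (9.4) and 5 (9.7): 9.58.
(b) the nearest-rank method: rank 4 → 9.4.
|9.58 − 9.4| = 0.18.

0.18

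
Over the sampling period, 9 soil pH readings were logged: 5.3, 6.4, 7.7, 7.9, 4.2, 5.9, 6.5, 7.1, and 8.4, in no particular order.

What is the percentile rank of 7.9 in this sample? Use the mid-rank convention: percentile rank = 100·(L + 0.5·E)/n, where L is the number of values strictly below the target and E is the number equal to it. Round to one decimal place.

Sorted: 4.2, 5.3, 5.9, 6.4, 6.5, 7.1, 7.7, 7.9, 8.4.
Count below 7.9: L = 7; count equal: E = 1; n = 9.
Percentile rank = 100·(7 + 0.5·1)/9 = 100·7.5/9 = 83.33.

83.3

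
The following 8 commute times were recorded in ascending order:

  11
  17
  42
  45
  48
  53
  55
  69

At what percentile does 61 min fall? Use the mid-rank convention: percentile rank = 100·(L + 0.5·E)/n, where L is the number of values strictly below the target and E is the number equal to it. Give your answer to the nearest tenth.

Count below 61: L = 7; count equal: E = 0; n = 8.
Percentile rank = 100·(7 + 0.5·0)/8 = 100·7/8 = 87.5.

87.5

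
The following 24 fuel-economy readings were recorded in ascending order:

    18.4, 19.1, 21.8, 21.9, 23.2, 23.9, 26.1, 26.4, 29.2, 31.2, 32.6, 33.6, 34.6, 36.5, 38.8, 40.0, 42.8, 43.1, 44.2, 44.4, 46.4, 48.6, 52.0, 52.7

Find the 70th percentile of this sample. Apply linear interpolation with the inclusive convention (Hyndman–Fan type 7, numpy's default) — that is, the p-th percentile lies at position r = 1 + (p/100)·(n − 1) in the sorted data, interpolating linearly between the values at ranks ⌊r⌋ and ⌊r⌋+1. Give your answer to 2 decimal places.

42.83

n = 24.
r = 1 + (70/100)·(24 − 1) = 1 + 16.1 = 17.1.
Rank 17 is 42.8 and rank 18 is 43.1.
Interpolate: 42.8 + 0.1·(43.1 − 42.8) = 42.8 + 0.1·0.3 = 42.83.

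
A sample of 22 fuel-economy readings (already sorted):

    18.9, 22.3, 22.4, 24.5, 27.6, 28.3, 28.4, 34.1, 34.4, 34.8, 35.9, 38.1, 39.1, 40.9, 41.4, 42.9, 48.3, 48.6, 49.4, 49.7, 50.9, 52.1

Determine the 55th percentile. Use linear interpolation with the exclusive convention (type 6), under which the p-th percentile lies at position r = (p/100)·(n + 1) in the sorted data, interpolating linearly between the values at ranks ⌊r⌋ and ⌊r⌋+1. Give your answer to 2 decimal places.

38.75

n = 22.
r = (55/100)·(22 + 1) = 12.65.
Rank 12 is 38.1 and rank 13 is 39.1.
Interpolate: 38.1 + 0.65·(39.1 − 38.1) = 38.1 + 0.65·1 = 38.75.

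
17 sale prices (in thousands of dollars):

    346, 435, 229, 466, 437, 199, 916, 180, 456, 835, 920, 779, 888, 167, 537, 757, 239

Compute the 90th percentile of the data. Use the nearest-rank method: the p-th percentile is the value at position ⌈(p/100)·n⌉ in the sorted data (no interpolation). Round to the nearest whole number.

Sorted: 167, 180, 199, 229, 239, 346, 435, 437, 456, 466, 537, 757, 779, 835, 888, 916, 920.
n = 17.
Position = ⌈90/100 · 17⌉ = ⌈15.3⌉ = 16.
The value at rank 16 is 916.

916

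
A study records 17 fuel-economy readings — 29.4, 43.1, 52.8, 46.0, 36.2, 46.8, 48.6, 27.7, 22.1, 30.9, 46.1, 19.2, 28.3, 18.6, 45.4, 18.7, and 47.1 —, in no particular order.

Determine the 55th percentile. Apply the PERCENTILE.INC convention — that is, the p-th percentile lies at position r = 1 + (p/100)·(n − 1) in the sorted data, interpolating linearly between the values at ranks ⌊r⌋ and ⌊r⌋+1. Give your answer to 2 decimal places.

41.72

Sorted: 18.6, 18.7, 19.2, 22.1, 27.7, 28.3, 29.4, 30.9, 36.2, 43.1, 45.4, 46.0, 46.1, 46.8, 47.1, 48.6, 52.8.
n = 17.
r = 1 + (55/100)·(17 − 1) = 1 + 8.8 = 9.8.
Rank 9 is 36.2 and rank 10 is 43.1.
Interpolate: 36.2 + 0.8·(43.1 − 36.2) = 36.2 + 0.8·6.9 = 41.72.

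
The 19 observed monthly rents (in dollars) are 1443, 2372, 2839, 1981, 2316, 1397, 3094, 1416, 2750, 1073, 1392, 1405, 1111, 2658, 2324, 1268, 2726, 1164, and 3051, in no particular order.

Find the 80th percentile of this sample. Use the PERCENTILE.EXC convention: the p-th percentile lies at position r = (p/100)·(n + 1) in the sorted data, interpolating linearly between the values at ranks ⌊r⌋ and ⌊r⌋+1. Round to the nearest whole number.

2750

Sorted: 1073, 1111, 1164, 1268, 1392, 1397, 1405, 1416, 1443, 1981, 2316, 2324, 2372, 2658, 2726, 2750, 2839, 3051, 3094.
n = 19.
r = (80/100)·(19 + 1) = 16.
r is an integer, so P80 is the value at rank 16: 2750.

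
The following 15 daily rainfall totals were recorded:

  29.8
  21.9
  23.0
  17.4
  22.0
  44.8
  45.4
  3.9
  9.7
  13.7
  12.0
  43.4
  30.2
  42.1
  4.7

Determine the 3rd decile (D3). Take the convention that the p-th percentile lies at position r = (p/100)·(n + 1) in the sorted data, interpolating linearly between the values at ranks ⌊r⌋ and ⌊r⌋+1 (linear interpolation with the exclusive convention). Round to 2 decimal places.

13.36

Sorted: 3.9, 4.7, 9.7, 12.0, 13.7, 17.4, 21.9, 22.0, 23.0, 29.8, 30.2, 42.1, 43.4, 44.8, 45.4.
n = 15.
r = (30/100)·(15 + 1) = 4.8.
Rank 4 is 12.0 and rank 5 is 13.7.
Interpolate: 12.0 + 0.8·(13.7 − 12.0) = 12.0 + 0.8·1.7 = 13.36.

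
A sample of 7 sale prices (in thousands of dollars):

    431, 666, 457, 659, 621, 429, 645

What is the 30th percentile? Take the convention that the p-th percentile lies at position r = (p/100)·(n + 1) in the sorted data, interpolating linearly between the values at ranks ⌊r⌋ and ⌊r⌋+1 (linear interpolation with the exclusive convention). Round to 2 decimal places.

441.40

Sorted: 429, 431, 457, 621, 645, 659, 666.
n = 7.
r = (30/100)·(7 + 1) = 2.4.
Rank 2 is 431 and rank 3 is 457.
Interpolate: 431 + 0.4·(457 − 431) = 431 + 0.4·26 = 441.4.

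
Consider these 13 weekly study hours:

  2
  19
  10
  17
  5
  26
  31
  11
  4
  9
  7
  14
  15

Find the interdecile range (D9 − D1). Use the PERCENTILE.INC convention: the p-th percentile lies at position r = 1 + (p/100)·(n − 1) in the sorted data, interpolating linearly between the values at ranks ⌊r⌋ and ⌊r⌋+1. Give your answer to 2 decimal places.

20.40

Sorted: 2, 4, 5, 7, 9, 10, 11, 14, 15, 17, 19, 26, 31.
n = 13.
P10: r = 2.2; ranks 2–3 are 4, 5; interpolating gives 4.2.
P90: r = 11.8; ranks 11–12 are 19, 26; interpolating gives 24.6.
Difference: 24.6 − 4.2 = 20.4.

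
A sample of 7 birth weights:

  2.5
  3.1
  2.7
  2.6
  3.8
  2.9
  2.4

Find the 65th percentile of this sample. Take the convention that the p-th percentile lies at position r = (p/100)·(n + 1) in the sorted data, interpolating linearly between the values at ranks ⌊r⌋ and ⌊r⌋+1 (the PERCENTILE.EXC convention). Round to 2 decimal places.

Sorted: 2.4, 2.5, 2.6, 2.7, 2.9, 3.1, 3.8.
n = 7.
r = (65/100)·(7 + 1) = 5.2.
Rank 5 is 2.9 and rank 6 is 3.1.
Interpolate: 2.9 + 0.2·(3.1 − 2.9) = 2.9 + 0.2·0.2 = 2.94.

2.94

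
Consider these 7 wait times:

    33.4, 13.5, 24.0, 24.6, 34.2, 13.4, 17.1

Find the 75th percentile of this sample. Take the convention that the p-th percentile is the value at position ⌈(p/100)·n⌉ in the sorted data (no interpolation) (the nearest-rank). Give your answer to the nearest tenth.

Sorted: 13.4, 13.5, 17.1, 24.0, 24.6, 33.4, 34.2.
n = 7.
Position = ⌈75/100 · 7⌉ = ⌈5.25⌉ = 6.
The value at rank 6 is 33.4.

33.4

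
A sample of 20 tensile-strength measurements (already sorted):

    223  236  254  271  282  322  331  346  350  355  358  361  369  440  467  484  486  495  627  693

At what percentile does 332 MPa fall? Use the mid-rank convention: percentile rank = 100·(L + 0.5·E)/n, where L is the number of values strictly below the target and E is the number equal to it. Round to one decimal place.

35.0

Count below 332: L = 7; count equal: E = 0; n = 20.
Percentile rank = 100·(7 + 0.5·0)/20 = 100·7/20 = 35.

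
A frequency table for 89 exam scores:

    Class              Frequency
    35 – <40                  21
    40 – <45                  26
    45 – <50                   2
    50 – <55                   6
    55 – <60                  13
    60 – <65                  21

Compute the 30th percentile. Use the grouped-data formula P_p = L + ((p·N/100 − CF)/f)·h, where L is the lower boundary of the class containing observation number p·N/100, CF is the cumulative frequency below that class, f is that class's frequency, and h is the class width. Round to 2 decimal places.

N = 89; target position k = 30/100 · 89 = 26.7.
Cumulative frequencies: 21, 47, 49, 55, 68, 89.
Observation 26.7 falls in the class 40 – <45.
L = 40, CF = 21, f = 26, h = 5.
P30 = 40 + ((26.7 − 21)/26)·5 = 40 + 1.09615 = 41.0962.

41.10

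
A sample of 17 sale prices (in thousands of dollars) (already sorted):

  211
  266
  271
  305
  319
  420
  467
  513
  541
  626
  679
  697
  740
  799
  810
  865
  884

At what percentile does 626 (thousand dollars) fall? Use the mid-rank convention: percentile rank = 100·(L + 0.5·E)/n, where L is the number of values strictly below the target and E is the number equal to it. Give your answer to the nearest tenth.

Count below 626: L = 9; count equal: E = 1; n = 17.
Percentile rank = 100·(9 + 0.5·1)/17 = 100·9.5/17 = 55.88.

55.9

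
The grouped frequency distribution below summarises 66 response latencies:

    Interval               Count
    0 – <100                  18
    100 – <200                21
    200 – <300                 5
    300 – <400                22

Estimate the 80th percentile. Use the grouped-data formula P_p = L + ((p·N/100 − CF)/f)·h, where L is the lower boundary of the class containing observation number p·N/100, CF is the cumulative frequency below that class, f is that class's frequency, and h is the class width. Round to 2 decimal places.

340.00

N = 66; target position k = 80/100 · 66 = 52.8.
Cumulative frequencies: 18, 39, 44, 66.
Observation 52.8 falls in the class 300 – <400.
L = 300, CF = 44, f = 22, h = 100.
P80 = 300 + ((52.8 − 44)/22)·100 = 300 + 40 = 340.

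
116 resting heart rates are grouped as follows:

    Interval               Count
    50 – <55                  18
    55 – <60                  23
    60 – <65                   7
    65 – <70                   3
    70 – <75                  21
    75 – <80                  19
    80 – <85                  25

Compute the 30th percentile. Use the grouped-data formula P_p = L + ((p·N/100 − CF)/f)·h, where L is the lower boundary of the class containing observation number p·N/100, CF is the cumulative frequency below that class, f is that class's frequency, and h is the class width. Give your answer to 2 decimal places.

58.65

N = 116; target position k = 30/100 · 116 = 34.8.
Cumulative frequencies: 18, 41, 48, 51, 72, 91, 116.
Observation 34.8 falls in the class 55 – <60.
L = 55, CF = 18, f = 23, h = 5.
P30 = 55 + ((34.8 − 18)/23)·5 = 55 + 3.65217 = 58.6522.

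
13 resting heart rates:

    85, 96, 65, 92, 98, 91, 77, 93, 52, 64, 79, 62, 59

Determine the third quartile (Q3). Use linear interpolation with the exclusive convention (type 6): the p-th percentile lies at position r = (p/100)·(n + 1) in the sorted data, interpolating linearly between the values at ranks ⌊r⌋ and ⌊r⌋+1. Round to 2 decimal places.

92.50

Sorted: 52, 59, 62, 64, 65, 77, 79, 85, 91, 92, 93, 96, 98.
n = 13.
r = (75/100)·(13 + 1) = 10.5.
Rank 10 is 92 and rank 11 is 93.
Interpolate: 92 + 0.5·(93 − 92) = 92 + 0.5·1 = 92.5.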